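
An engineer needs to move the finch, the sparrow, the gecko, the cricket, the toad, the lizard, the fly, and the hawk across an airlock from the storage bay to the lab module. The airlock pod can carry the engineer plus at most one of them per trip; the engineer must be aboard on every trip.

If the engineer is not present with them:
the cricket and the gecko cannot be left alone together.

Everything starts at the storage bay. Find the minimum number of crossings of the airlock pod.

Counting alone: the engineer can take at most 1 across per trip to the lab module, so moving all 8 needs at least 8 loaded trips out, with a return between consecutive ones — at least 15 crossings.
The plan below uses exactly 15 crossings, so it is optimal:
1. Engineer goes to the lab module with the gecko.  [the storage bay: the cricket, the finch, the fly, the hawk, the lizard, the sparrow, the toad | the lab module: the gecko]
2. Engineer goes back to the storage bay alone.  [the storage bay: the cricket, the finch, the fly, the hawk, the lizard, the sparrow, the toad | the lab module: the gecko]
3. Engineer goes to the lab module with the finch.  [the storage bay: the cricket, the fly, the hawk, the lizard, the sparrow, the toad | the lab module: the finch, the gecko]
4. Engineer goes back to the storage bay alone.  [the storage bay: the cricket, the fly, the hawk, the lizard, the sparrow, the toad | the lab module: the finch, the gecko]
5. Engineer goes to the lab module with the sparrow.  [the storage bay: the cricket, the fly, the hawk, the lizard, the toad | the lab module: the finch, the gecko, the sparrow]
6. Engineer goes back to the storage bay alone.  [the storage bay: the cricket, the fly, the hawk, the lizard, the toad | the lab module: the finch, the gecko, the sparrow]
7. Engineer goes to the lab module with the toad.  [the storage bay: the cricket, the fly, the hawk, the lizard | the lab module: the finch, the gecko, the sparrow, the toad]
8. Engineer goes back to the storage bay alone.  [the storage bay: the cricket, the fly, the hawk, the lizard | the lab module: the finch, the gecko, the sparrow, the toad]
9. Engineer goes to the lab module with the lizard.  [the storage bay: the cricket, the fly, the hawk | the lab module: the finch, the gecko, the lizard, the sparrow, the toad]
10. Engineer goes back to the storage bay alone.  [the storage bay: the cricket, the fly, the hawk | the lab module: the finch, the gecko, the lizard, the sparrow, the toad]
11. Engineer goes to the lab module with the fly.  [the storage bay: the cricket, the hawk | the lab module: the finch, the fly, the gecko, the lizard, the sparrow, the toad]
12. Engineer goes back to the storage bay alone.  [the storage bay: the cricket, the hawk | the lab module: the finch, the fly, the gecko, the lizard, the sparrow, the toad]
13. Engineer goes to the lab module with the hawk.  [the storage bay: the cricket | the lab module: the finch, the fly, the gecko, the hawk, the lizard, the sparrow, the toad]
14. Engineer goes back to the storage bay alone.  [the storage bay: the cricket | the lab module: the finch, the fly, the gecko, the hawk, the lizard, the sparrow, the toad]
15. Engineer goes to the lab module with the cricket.  [the storage bay: — | the lab module: the cricket, the finch, the fly, the gecko, the hawk, the lizard, the sparrow, the toad]

15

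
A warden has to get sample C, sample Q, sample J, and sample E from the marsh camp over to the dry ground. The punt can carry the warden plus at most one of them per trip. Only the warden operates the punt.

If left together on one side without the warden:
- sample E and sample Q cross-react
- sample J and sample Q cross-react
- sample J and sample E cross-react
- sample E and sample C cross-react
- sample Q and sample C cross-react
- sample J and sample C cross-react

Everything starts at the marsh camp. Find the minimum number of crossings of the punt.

impossible

Whatever the first load, the items left behind include a forbidden pair without the warden. No opening move is safe, so no plan exists.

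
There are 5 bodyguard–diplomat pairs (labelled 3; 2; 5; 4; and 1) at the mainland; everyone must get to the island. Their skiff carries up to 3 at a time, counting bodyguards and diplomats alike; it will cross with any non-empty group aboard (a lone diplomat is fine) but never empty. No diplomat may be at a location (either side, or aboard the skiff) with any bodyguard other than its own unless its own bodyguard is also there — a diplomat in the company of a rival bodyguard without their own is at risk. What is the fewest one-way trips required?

11

Counting alone: each trip to the island takes at most 3 across and each return brings at least 1 back, so after t trips out (and t−1 returns) at most 3t − (t−1) of the 10 are across; that first reaches 10 at t = 5, so at least 9 crossings are needed.
The safety rule pushes this higher. Following every safe sequence of crossings, the most of the 10 that can be at the island as the skiff arrives there on crossing 9 is 9 — never all 10.
So no plan with fewer than 11 crossings exists, and this one achieves 11:
1. bodyguard 3 and diplomat 3 cross → the island.
2. bodyguard 3 crosses ← the mainland.
3. diplomat 2, diplomat 4, and diplomat 5 cross → the island.
4. diplomat 3 crosses ← the mainland.
5. bodyguard 2, bodyguard 4, and bodyguard 5 cross → the island.
6. bodyguard 2 and diplomat 2 cross ← the mainland.
7. bodyguard 1, bodyguard 2, and bodyguard 3 cross → the island.
8. diplomat 5 crosses ← the mainland.
9. diplomat 2 and diplomat 3 cross → the island.
10. diplomat 3 crosses ← the mainland.
11. diplomat 1, diplomat 3, and diplomat 5 cross → the island.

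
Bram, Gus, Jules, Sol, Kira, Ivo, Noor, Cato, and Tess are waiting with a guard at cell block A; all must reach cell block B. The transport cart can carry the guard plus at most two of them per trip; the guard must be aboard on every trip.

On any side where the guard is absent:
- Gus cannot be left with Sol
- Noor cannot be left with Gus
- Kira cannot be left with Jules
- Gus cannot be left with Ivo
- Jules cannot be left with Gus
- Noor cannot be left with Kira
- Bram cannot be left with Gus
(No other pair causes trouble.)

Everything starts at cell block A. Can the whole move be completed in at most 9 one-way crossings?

No

Counting alone: the guard can take at most 2 across per trip to cell block B, so moving all 9 needs at least 5 loaded trips out, with a return between consecutive ones — at least 9 crossings.
The safety rule pushes this higher. Following every safe sequence of crossings, the most of the 9 that can be at cell block B as the transport cart arrives there on crossing 9 is 8 — never all 9.
So the move cannot be finished within 9 crossings. (The shortest complete plan takes 11:)
1. Guard goes to cell block B with Gus and Kira.
2. Guard goes back to cell block A alone.
3. Guard goes to cell block B with Bram and Jules.
4. Guard goes back to cell block A with Gus and Kira.
5. Guard goes to cell block B with Gus and Noor.
6. Guard goes back to cell block A with Gus.
7. Guard goes to cell block B with Ivo and Sol.
8. Guard goes back to cell block A alone.
9. Guard goes to cell block B with Cato and Tess.
10. Guard goes back to cell block A alone.
11. Guard goes to cell block B with Gus and Kira.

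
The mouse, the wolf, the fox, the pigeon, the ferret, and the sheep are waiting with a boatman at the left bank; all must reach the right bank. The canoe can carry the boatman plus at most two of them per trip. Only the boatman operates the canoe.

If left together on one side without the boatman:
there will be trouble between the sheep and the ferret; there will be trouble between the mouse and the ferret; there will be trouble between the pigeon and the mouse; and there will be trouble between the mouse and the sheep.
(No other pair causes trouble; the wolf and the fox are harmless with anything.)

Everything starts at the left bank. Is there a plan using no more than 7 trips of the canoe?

No

Counting alone: the boatman can take at most 2 across per trip to the right bank, so moving all 6 needs at least 3 loaded trips out, with a return between consecutive ones — at least 5 crossings.
The safety rule pushes this higher. Following every safe sequence of crossings, the most of the 6 that can be at the right bank as the canoe arrives there on crossings 5, 7 is 4, 5 respectively — never all 6.
So the move cannot be finished within 7 crossings. (The shortest complete plan takes 9:)
1. Boatman goes to the right bank with the ferret and the mouse.
2. Boatman goes back to the left bank with the mouse.
3. Boatman goes to the right bank with the mouse and the wolf.
4. Boatman goes back to the left bank with the mouse.
5. Boatman goes to the right bank with the fox and the mouse.
6. Boatman goes back to the left bank with the mouse.
7. Boatman goes to the right bank with the mouse and the pigeon.
8. Boatman goes back to the left bank with the mouse.
9. Boatman goes to the right bank with the mouse and the sheep.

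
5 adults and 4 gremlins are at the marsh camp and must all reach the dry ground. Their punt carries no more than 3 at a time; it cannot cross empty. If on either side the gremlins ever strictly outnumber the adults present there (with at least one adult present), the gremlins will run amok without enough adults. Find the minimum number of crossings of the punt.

Counting alone: each trip to the dry ground takes at most 3 across and each return brings at least 1 back, so after t trips out (and t−1 returns) at most 3t − (t−1) of the 9 are across; that first reaches 9 at t = 4, so at least 7 crossings are needed.
The plan below uses exactly 7 crossings, so it is optimal:
1. 3 gremlins → the dry ground.  (the marsh camp: 5A 1G; the dry ground: 0A 3G)
2. 1 gremlin ← the marsh camp.  (the marsh camp: 5A 2G; the dry ground: 0A 2G)
3. 3 adults → the dry ground.  (the marsh camp: 2A 2G; the dry ground: 3A 2G)
4. 1 adult ← the marsh camp.  (the marsh camp: 3A 2G; the dry ground: 2A 2G)
5. 2 adults and 1 gremlin → the dry ground.  (the marsh camp: 1A 1G; the dry ground: 4A 3G)
6. 1 adult ← the marsh camp.  (the marsh camp: 2A 1G; the dry ground: 3A 3G)
7. 2 adults and 1 gremlin → the dry ground.  (the marsh camp: 0A 0G; the dry ground: 5A 4G)

7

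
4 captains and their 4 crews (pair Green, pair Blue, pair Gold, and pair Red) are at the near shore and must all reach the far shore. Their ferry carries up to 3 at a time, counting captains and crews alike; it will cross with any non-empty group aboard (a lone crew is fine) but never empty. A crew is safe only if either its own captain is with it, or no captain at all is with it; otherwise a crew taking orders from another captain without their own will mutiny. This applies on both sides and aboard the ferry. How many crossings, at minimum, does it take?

9

Counting alone: each trip to the far shore takes at most 3 across and each return brings at least 1 back, so after t trips out (and t−1 returns) at most 3t − (t−1) of the 8 are across; that first reaches 8 at t = 4, so at least 7 crossings are needed.
The safety rule pushes this higher. Following every safe sequence of crossings, the most of the 8 that can be at the far shore as the ferry arrives there on crossing 7 is 7 — never all 8.
So no plan with fewer than 9 crossings exists, and this one achieves 9:
1. captain Green and crew Green cross → the far shore.
2. captain Green crosses ← the near shore.
3. captain Blue, captain Green, and crew Blue cross → the far shore.
4. captain Green and crew Green cross ← the near shore.
5. captain Gold, captain Green, and captain Red cross → the far shore.
6. crew Blue crosses ← the near shore.
7. crew Blue and crew Green cross → the far shore.
8. crew Green crosses ← the near shore.
9. crew Gold, crew Green, and crew Red cross → the far shore.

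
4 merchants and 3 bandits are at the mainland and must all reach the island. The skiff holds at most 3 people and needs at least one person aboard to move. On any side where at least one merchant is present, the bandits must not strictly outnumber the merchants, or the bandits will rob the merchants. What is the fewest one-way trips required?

5

Counting alone: each trip to the island takes at most 3 across and each return brings at least 1 back, so after t trips out (and t−1 returns) at most 3t − (t−1) of the 7 are across; that first reaches 7 at t = 3, so at least 5 crossings are needed.
The plan below uses exactly 5 crossings, so it is optimal:
1. 3 bandits → the island.  (the mainland: 4M 0B; the island: 0M 3B)
2. 1 bandit ← the mainland.  (the mainland: 4M 1B; the island: 0M 2B)
3. 3 merchants → the island.  (the mainland: 1M 1B; the island: 3M 2B)
4. 1 merchant ← the mainland.  (the mainland: 2M 1B; the island: 2M 2B)
5. 2 merchants and 1 bandit → the island.  (the mainland: 0M 0B; the island: 4M 3B)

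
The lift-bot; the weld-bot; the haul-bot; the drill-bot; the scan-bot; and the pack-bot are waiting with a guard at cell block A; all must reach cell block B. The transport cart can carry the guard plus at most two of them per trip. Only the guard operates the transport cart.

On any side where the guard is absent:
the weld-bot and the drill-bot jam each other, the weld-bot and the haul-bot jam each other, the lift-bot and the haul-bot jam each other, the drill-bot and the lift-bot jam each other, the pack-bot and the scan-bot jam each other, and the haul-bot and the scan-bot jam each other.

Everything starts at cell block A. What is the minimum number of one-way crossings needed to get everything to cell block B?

Whatever the first load, the items left behind include a forbidden pair without the guard. No opening move is safe, so no plan exists.

impossible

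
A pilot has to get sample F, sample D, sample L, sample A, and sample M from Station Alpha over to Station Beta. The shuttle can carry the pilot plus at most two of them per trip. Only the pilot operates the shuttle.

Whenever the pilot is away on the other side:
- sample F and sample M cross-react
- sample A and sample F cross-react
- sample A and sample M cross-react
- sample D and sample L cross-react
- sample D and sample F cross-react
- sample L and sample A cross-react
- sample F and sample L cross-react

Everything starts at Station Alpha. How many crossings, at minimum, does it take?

impossible

Whatever the first load, the items left behind include a forbidden pair without the pilot. No opening move is safe, so no plan exists.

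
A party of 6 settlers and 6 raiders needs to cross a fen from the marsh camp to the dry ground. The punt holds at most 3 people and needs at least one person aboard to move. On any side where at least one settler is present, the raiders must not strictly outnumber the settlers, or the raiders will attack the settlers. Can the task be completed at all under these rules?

No

Following every safe sequence of crossings from the start, the most of the 12 that can be at the dry ground as the punt arrives there on crossings 1, 3, 5 is 3, 5, 6 respectively; the best ever achieved is 6 of 12.
From crossing 7 on, no configuration arises that was not already reachable earlier: only 17 distinct safe configurations (who is on which side, and where the punt is) can ever be reached, none of them has everyone across, and every continuation just revisits them. They are: 0 settlers + 0 raiders across (punt back at the start); 0 settlers + 1 raider across (punt there); 0 settlers + 1 raider across (punt back at the start); 0 settlers + 2 raiders across (punt there); 0 settlers + 2 raiders across (punt back at the start); 0 settlers + 3 raiders across (punt there); 0 settlers + 3 raiders across (punt back at the start); 0 settlers + 4 raiders across (punt there); 0 settlers + 4 raiders across (punt back at the start); 0 settlers + 5 raiders across (punt there); 0 settlers + 5 raiders across (punt back at the start); 0 settlers + 6 raiders across (punt there); 1 settler + 1 raider across (punt there); 1 settler + 1 raider across (punt back at the start); 2 settlers + 2 raiders across (punt there); 2 settlers + 2 raiders across (punt back at the start); 3 settlers + 3 raiders across (punt there). So no valid plan exists.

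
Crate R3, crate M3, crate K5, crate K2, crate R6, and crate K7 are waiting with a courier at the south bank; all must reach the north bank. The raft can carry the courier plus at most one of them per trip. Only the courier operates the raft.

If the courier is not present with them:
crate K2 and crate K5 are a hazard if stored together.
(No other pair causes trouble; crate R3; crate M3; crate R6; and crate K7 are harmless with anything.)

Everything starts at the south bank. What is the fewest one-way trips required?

Counting alone: the courier can take at most 1 across per trip to the north bank, so moving all 6 needs at least 6 loaded trips out, with a return between consecutive ones — at least 11 crossings.
The plan below uses exactly 11 crossings, so it is optimal:
1. Courier goes to the north bank with crate K5.  [the south bank: crate K2, crate K7, crate M3, crate R3, crate R6 | the north bank: crate K5]
2. Courier goes back to the south bank alone.  [the south bank: crate K2, crate K7, crate M3, crate R3, crate R6 | the north bank: crate K5]
3. Courier goes to the north bank with crate R3.  [the south bank: crate K2, crate K7, crate M3, crate R6 | the north bank: crate K5, crate R3]
4. Courier goes back to the south bank alone.  [the south bank: crate K2, crate K7, crate M3, crate R6 | the north bank: crate K5, crate R3]
5. Courier goes to the north bank with crate M3.  [the south bank: crate K2, crate K7, crate R6 | the north bank: crate K5, crate M3, crate R3]
6. Courier goes back to the south bank alone.  [the south bank: crate K2, crate K7, crate R6 | the north bank: crate K5, crate M3, crate R3]
7. Courier goes to the north bank with crate R6.  [the south bank: crate K2, crate K7 | the north bank: crate K5, crate M3, crate R3, crate R6]
8. Courier goes back to the south bank alone.  [the south bank: crate K2, crate K7 | the north bank: crate K5, crate M3, crate R3, crate R6]
9. Courier goes to the north bank with crate K7.  [the south bank: crate K2 | the north bank: crate K5, crate K7, crate M3, crate R3, crate R6]
10. Courier goes back to the south bank alone.  [the south bank: crate K2 | the north bank: crate K5, crate K7, crate M3, crate R3, crate R6]
11. Courier goes to the north bank with crate K2.  [the south bank: — | the north bank: crate K2, crate K5, crate K7, crate M3, crate R3, crate R6]

11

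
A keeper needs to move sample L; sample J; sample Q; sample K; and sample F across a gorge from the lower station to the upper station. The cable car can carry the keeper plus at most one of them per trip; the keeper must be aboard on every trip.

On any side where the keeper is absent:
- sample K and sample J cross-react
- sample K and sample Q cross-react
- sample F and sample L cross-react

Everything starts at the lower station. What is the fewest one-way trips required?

Whatever the first load, the items left behind include a forbidden pair without the keeper. No opening move is safe, so no plan exists.

impossible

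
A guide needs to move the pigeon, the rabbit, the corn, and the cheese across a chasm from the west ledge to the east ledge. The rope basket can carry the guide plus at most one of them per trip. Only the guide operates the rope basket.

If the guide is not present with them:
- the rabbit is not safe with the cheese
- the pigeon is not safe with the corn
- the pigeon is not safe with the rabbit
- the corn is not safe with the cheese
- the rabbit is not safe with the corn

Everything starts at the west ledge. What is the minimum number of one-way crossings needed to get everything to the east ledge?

impossible

Whatever the first load, the items left behind include a forbidden pair without the guide. No opening move is safe, so no plan exists.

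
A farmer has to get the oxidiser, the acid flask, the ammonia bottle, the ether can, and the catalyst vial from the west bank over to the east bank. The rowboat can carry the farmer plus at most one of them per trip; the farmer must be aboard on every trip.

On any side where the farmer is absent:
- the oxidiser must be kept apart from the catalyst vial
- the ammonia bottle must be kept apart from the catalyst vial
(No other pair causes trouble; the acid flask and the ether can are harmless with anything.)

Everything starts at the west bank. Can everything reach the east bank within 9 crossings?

Counting alone: the farmer can take at most 1 across per trip to the east bank, so moving all 5 needs at least 5 loaded trips out, with a return between consecutive ones — at least 9 crossings.
The safety rule pushes this higher. Following every safe sequence of crossings, the most of the 5 that can be at the east bank as the rowboat arrives there on crossing 9 is 4 — never all 5.
So the move cannot be finished within 9 crossings. (The shortest complete plan takes 11:)
1. Farmer goes to the east bank with the catalyst vial.  [the west bank: the acid flask, the ammonia bottle, the ether can, the oxidiser | the east bank: the catalyst vial]
2. Farmer goes back to the west bank alone.  [the west bank: the acid flask, the ammonia bottle, the ether can, the oxidiser | the east bank: the catalyst vial]
3. Farmer goes to the east bank with the oxidiser.  [the west bank: the acid flask, the ammonia bottle, the ether can | the east bank: the catalyst vial, the oxidiser]
4. Farmer goes back to the west bank with the catalyst vial.  [the west bank: the acid flask, the ammonia bottle, the catalyst vial, the ether can | the east bank: the oxidiser]
5. Farmer goes to the east bank with the ammonia bottle.  [the west bank: the acid flask, the catalyst vial, the ether can | the east bank: the ammonia bottle, the oxidiser]
6. Farmer goes back to the west bank alone.  [the west bank: the acid flask, the catalyst vial, the ether can | the east bank: the ammonia bottle, the oxidiser]
7. Farmer goes to the east bank with the acid flask.  [the west bank: the catalyst vial, the ether can | the east bank: the acid flask, the ammonia bottle, the oxidiser]
8. Farmer goes back to the west bank alone.  [the west bank: the catalyst vial, the ether can | the east bank: the acid flask, the ammonia bottle, the oxidiser]
9. Farmer goes to the east bank with the ether can.  [the west bank: the catalyst vial | the east bank: the acid flask, the ammonia bottle, the ether can, the oxidiser]
10. Farmer goes back to the west bank alone.  [the west bank: the catalyst vial | the east bank: the acid flask, the ammonia bottle, the ether can, the oxidiser]
11. Farmer goes to the east bank with the catalyst vial.  [the west bank: — | the east bank: the acid flask, the ammonia bottle, the catalyst vial, the ether can, the oxidiser]

No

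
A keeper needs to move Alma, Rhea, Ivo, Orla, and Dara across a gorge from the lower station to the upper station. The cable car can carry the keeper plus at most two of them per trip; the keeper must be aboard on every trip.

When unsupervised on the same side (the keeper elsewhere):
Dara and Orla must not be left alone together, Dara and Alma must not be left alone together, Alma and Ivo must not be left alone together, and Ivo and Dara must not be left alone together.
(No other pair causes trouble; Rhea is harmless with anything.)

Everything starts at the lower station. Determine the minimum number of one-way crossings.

7

Counting alone: the keeper can take at most 2 across per trip to the upper station, so moving all 5 needs at least 3 loaded trips out, with a return between consecutive ones — at least 5 crossings.
The safety rule pushes this higher. Following every safe sequence of crossings, the most of the 5 that can be at the upper station as the cable car arrives there on crossing 5 is 4 — never all 5.
So no plan with fewer than 7 crossings exists, and this one achieves 7:
1. Keeper goes to the upper station with Alma and Dara.  [the lower station: Ivo, Orla, Rhea | the upper station: Alma, Dara]
2. Keeper goes back to the lower station with Alma.  [the lower station: Alma, Ivo, Orla, Rhea | the upper station: Dara]
3. Keeper goes to the upper station with Alma and Rhea.  [the lower station: Ivo, Orla | the upper station: Alma, Dara, Rhea]
4. Keeper goes back to the lower station with Alma.  [the lower station: Alma, Ivo, Orla | the upper station: Dara, Rhea]
5. Keeper goes to the upper station with Alma and Orla.  [the lower station: Ivo | the upper station: Alma, Dara, Orla, Rhea]
6. Keeper goes back to the lower station with Dara.  [the lower station: Dara, Ivo | the upper station: Alma, Orla, Rhea]
7. Keeper goes to the upper station with Dara and Ivo.  [the lower station: — | the upper station: Alma, Dara, Ivo, Orla, Rhea]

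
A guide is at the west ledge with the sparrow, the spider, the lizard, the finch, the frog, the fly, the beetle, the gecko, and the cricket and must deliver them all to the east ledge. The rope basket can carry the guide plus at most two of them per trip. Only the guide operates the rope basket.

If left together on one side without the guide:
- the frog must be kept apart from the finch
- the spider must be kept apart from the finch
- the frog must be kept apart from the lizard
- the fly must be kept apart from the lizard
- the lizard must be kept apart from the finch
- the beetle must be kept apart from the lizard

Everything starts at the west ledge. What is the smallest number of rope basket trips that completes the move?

Counting alone: the guide can take at most 2 across per trip to the east ledge, so moving all 9 needs at least 5 loaded trips out, with a return between consecutive ones — at least 9 crossings.
The safety rule pushes this higher. Following every safe sequence of crossings, the most of the 9 that can be at the east ledge as the rope basket arrives there on crossings 9, 11, 13 is 6, 7, 8 respectively — never all 9.
So no plan with fewer than 15 crossings exists, and this one achieves 15:
1. Guide goes to the east ledge with the finch and the lizard.  [the west ledge: the beetle, the cricket, the fly, the frog, the gecko, the sparrow, the spider | the east ledge: the finch, the lizard]
2. Guide goes back to the west ledge with the lizard.  [the west ledge: the beetle, the cricket, the fly, the frog, the gecko, the lizard, the sparrow, the spider | the east ledge: the finch]
3. Guide goes to the east ledge with the lizard and the sparrow.  [the west ledge: the beetle, the cricket, the fly, the frog, the gecko, the spider | the east ledge: the finch, the lizard, the sparrow]
4. Guide goes back to the west ledge with the lizard.  [the west ledge: the beetle, the cricket, the fly, the frog, the gecko, the lizard, the spider | the east ledge: the finch, the sparrow]
5. Guide goes to the east ledge with the lizard and the spider.  [the west ledge: the beetle, the cricket, the fly, the frog, the gecko | the east ledge: the finch, the lizard, the sparrow, the spider]
6. Guide goes back to the west ledge with the finch.  [the west ledge: the beetle, the cricket, the finch, the fly, the frog, the gecko | the east ledge: the lizard, the sparrow, the spider]
7. Guide goes to the east ledge with the finch and the gecko.  [the west ledge: the beetle, the cricket, the fly, the frog | the east ledge: the finch, the gecko, the lizard, the sparrow, the spider]
8. Guide goes back to the west ledge with the finch.  [the west ledge: the beetle, the cricket, the finch, the fly, the frog | the east ledge: the gecko, the lizard, the sparrow, the spider]
9. Guide goes to the east ledge with the cricket and the finch.  [the west ledge: the beetle, the fly, the frog | the east ledge: the cricket, the finch, the gecko, the lizard, the sparrow, the spider]
10. Guide goes back to the west ledge with the finch.  [the west ledge: the beetle, the finch, the fly, the frog | the east ledge: the cricket, the gecko, the lizard, the sparrow, the spider]
11. Guide goes to the east ledge with the fly and the frog.  [the west ledge: the beetle, the finch | the east ledge: the cricket, the fly, the frog, the gecko, the lizard, the sparrow, the spider]
12. Guide goes back to the west ledge with the lizard.  [the west ledge: the beetle, the finch, the lizard | the east ledge: the cricket, the fly, the frog, the gecko, the sparrow, the spider]
13. Guide goes to the east ledge with the beetle and the lizard.  [the west ledge: the finch | the east ledge: the beetle, the cricket, the fly, the frog, the gecko, the lizard, the sparrow, the spider]
14. Guide goes back to the west ledge with the lizard.  [the west ledge: the finch, the lizard | the east ledge: the beetle, the cricket, the fly, the frog, the gecko, the sparrow, the spider]
15. Guide goes to the east ledge with the finch and the lizard.  [the west ledge: — | the east ledge: the beetle, the cricket, the finch, the fly, the frog, the gecko, the lizard, the sparrow, the spider]

15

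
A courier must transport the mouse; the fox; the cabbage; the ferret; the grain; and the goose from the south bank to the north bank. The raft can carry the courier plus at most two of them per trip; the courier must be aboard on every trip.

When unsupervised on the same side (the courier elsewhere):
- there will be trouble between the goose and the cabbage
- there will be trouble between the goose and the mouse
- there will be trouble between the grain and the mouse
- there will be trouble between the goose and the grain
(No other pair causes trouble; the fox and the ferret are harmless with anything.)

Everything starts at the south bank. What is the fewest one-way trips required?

Counting alone: the courier can take at most 2 across per trip to the north bank, so moving all 6 needs at least 3 loaded trips out, with a return between consecutive ones — at least 5 crossings.
The safety rule pushes this higher. Following every safe sequence of crossings, the most of the 6 that can be at the north bank as the raft arrives there on crossings 5, 7 is 4, 5 respectively — never all 6.
So no plan with fewer than 9 crossings exists, and this one achieves 9:
1. Courier goes to the north bank with the goose and the mouse.  [the south bank: the cabbage, the ferret, the fox, the grain | the north bank: the goose, the mouse]
2. Courier goes back to the south bank with the mouse.  [the south bank: the cabbage, the ferret, the fox, the grain, the mouse | the north bank: the goose]
3. Courier goes to the north bank with the fox and the mouse.  [the south bank: the cabbage, the ferret, the grain | the north bank: the fox, the goose, the mouse]
4. Courier goes back to the south bank with the mouse.  [the south bank: the cabbage, the ferret, the grain, the mouse | the north bank: the fox, the goose]
5. Courier goes to the north bank with the cabbage and the mouse.  [the south bank: the ferret, the grain | the north bank: the cabbage, the fox, the goose, the mouse]
6. Courier goes back to the south bank with the goose.  [the south bank: the ferret, the goose, the grain | the north bank: the cabbage, the fox, the mouse]
7. Courier goes to the north bank with the ferret and the grain.  [the south bank: the goose | the north bank: the cabbage, the ferret, the fox, the grain, the mouse]
8. Courier goes back to the south bank with the mouse.  [the south bank: the goose, the mouse | the north bank: the cabbage, the ferret, the fox, the grain]
9. Courier goes to the north bank with the goose and the mouse.  [the south bank: — | the north bank: the cabbage, the ferret, the fox, the goose, the grain, the mouse]

9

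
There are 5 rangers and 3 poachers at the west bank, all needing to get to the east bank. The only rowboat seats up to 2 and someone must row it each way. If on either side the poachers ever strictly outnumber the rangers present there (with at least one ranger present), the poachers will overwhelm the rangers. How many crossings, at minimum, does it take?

13

Counting alone: each trip to the east bank takes at most 2 across and each return brings at least 1 back, so after t trips out (and t−1 returns) at most 2t − (t−1) of the 8 are across; that first reaches 8 at t = 7, so at least 13 crossings are needed.
The plan below uses exactly 13 crossings, so it is optimal:
1. 2 poachers → the east bank.  (the west bank: 5R 1P; the east bank: 0R 2P)
2. 1 poacher ← the west bank.  (the west bank: 5R 2P; the east bank: 0R 1P)
3. 2 poachers → the east bank.  (the west bank: 5R 0P; the east bank: 0R 3P)
4. 1 poacher ← the west bank.  (the west bank: 5R 1P; the east bank: 0R 2P)
5. 2 rangers → the east bank.  (the west bank: 3R 1P; the east bank: 2R 2P)
6. 1 poacher ← the west bank.  (the west bank: 3R 2P; the east bank: 2R 1P)
7. 1 ranger and 1 poacher → the east bank.  (the west bank: 2R 1P; the east bank: 3R 2P)
8. 1 poacher ← the west bank.  (the west bank: 2R 2P; the east bank: 3R 1P)
9. 2 poachers → the east bank.  (the west bank: 2R 0P; the east bank: 3R 3P)
10. 1 poacher ← the west bank.  (the west bank: 2R 1P; the east bank: 3R 2P)
11. 1 ranger and 1 poacher → the east bank.  (the west bank: 1R 0P; the east bank: 4R 3P)
12. 1 poacher ← the west bank.  (the west bank: 1R 1P; the east bank: 4R 2P)
13. 1 ranger and 1 poacher → the east bank.  (the west bank: 0R 0P; the east bank: 5R 3P)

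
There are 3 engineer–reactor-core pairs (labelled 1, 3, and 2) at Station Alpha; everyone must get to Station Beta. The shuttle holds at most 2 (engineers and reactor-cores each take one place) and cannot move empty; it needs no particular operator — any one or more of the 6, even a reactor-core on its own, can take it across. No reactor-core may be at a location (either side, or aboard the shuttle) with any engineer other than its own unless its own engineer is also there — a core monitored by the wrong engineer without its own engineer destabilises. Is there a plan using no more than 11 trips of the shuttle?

Yes

Yes — this plan uses 11 crossings (≤ 11):
1. engineer 1 and reactor-core 1 cross → Station Beta.
2. engineer 1 crosses ← Station Alpha.
3. reactor-core 2 and reactor-core 3 cross → Station Beta.
4. reactor-core 1 crosses ← Station Alpha.
5. engineer 2 and engineer 3 cross → Station Beta.
6. engineer 3 and reactor-core 3 cross ← Station Alpha.
7. engineer 1 and engineer 3 cross → Station Beta.
8. reactor-core 2 crosses ← Station Alpha.
9. reactor-core 1 and reactor-core 3 cross → Station Beta.
10. engineer 2 crosses ← Station Alpha.
11. engineer 2 and reactor-core 2 cross → Station Beta.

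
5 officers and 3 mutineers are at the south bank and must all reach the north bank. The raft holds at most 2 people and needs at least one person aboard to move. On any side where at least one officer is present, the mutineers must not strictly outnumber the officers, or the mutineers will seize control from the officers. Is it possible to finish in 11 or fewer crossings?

No

Counting alone: each trip to the north bank takes at most 2 across and each return brings at least 1 back, so after t trips out (and t−1 returns) at most 2t − (t−1) of the 8 are across; that first reaches 8 at t = 7, so at least 13 crossings are needed.
Since 11 < 13, 11 crossings cannot be enough. (The shortest complete plan in fact takes 13:)
1. 2 mutineers → the north bank.  (the south bank: 5O 1M; the north bank: 0O 2M)
2. 1 mutineer ← the south bank.  (the south bank: 5O 2M; the north bank: 0O 1M)
3. 2 mutineers → the north bank.  (the south bank: 5O 0M; the north bank: 0O 3M)
4. 1 mutineer ← the south bank.  (the south bank: 5O 1M; the north bank: 0O 2M)
5. 2 officers → the north bank.  (the south bank: 3O 1M; the north bank: 2O 2M)
6. 1 mutineer ← the south bank.  (the south bank: 3O 2M; the north bank: 2O 1M)
7. 1 officer and 1 mutineer → the north bank.  (the south bank: 2O 1M; the north bank: 3O 2M)
8. 1 mutineer ← the south bank.  (the south bank: 2O 2M; the north bank: 3O 1M)
9. 2 mutineers → the north bank.  (the south bank: 2O 0M; the north bank: 3O 3M)
10. 1 mutineer ← the south bank.  (the south bank: 2O 1M; the north bank: 3O 2M)
11. 1 officer and 1 mutineer → the north bank.  (the south bank: 1O 0M; the north bank: 4O 3M)
12. 1 mutineer ← the south bank.  (the south bank: 1O 1M; the north bank: 4O 2M)
13. 1 officer and 1 mutineer → the north bank.  (the south bank: 0O 0M; the north bank: 5O 3M)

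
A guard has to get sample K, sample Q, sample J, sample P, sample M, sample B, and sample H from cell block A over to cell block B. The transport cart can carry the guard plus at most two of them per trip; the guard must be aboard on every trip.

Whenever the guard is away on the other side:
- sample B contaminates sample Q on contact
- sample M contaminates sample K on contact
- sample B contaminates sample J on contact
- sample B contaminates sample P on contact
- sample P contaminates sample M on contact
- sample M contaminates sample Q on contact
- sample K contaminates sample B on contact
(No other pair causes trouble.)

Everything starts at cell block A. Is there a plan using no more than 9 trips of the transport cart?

Yes — this plan uses 9 crossings (≤ 9):
1. Guard goes to cell block B with sample B and sample M.  [cell block A: sample H, sample J, sample K, sample P, sample Q | cell block B: sample B, sample M]
2. Guard goes back to cell block A alone.  [cell block A: sample H, sample J, sample K, sample P, sample Q | cell block B: sample B, sample M]
3. Guard goes to cell block B with sample H.  [cell block A: sample J, sample K, sample P, sample Q | cell block B: sample B, sample H, sample M]
4. Guard goes back to cell block A alone.  [cell block A: sample J, sample K, sample P, sample Q | cell block B: sample B, sample H, sample M]
5. Guard goes to cell block B with sample K and sample Q.  [cell block A: sample J, sample P | cell block B: sample B, sample H, sample K, sample M, sample Q]
6. Guard goes back to cell block A with sample B and sample M.  [cell block A: sample B, sample J, sample M, sample P | cell block B: sample H, sample K, sample Q]
7. Guard goes to cell block B with sample J and sample P.  [cell block A: sample B, sample M | cell block B: sample H, sample J, sample K, sample P, sample Q]
8. Guard goes back to cell block A alone.  [cell block A: sample B, sample M | cell block B: sample H, sample J, sample K, sample P, sample Q]
9. Guard goes to cell block B with sample B and sample M.  [cell block A: — | cell block B: sample B, sample H, sample J, sample K, sample M, sample P, sample Q]

Yes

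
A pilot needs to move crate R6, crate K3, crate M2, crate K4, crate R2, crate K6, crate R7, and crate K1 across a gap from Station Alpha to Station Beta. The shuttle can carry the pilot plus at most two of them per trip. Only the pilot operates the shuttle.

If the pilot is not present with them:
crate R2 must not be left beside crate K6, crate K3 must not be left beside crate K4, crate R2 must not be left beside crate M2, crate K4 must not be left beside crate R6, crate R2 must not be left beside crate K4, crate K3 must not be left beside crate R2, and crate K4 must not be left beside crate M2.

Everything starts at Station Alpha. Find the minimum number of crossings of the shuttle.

Counting alone: the pilot can take at most 2 across per trip to Station Beta, so moving all 8 needs at least 4 loaded trips out, with a return between consecutive ones — at least 7 crossings.
The safety rule pushes this higher. Following every safe sequence of crossings, the most of the 8 that can be at Station Beta as the shuttle arrives there on crossings 7, 9, 11 is 5, 6, 7 respectively — never all 8.
So no plan with fewer than 13 crossings exists, and this one achieves 13:
1. Pilot goes to Station Beta with crate K4 and crate R2.
2. Pilot goes back to Station Alpha with crate K4.
3. Pilot goes to Station Beta with crate K4 and crate R6.
4. Pilot goes back to Station Alpha with crate K4.
5. Pilot goes to Station Beta with crate K3 and crate M2.
6. Pilot goes back to Station Alpha with crate R2.
7. Pilot goes to Station Beta with crate K4 and crate K6.
8. Pilot goes back to Station Alpha with crate K4.
9. Pilot goes to Station Beta with crate K4 and crate R7.
10. Pilot goes back to Station Alpha with crate K4.
11. Pilot goes to Station Beta with crate K1 and crate K4.
12. Pilot goes back to Station Alpha with crate K4.
13. Pilot goes to Station Beta with crate K4 and crate R2.

13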